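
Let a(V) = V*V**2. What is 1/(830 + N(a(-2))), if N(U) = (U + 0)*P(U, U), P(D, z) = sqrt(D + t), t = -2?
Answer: 83/68954 + 2*I*sqrt(10)/172385 ≈ 0.0012037 + 3.6689e-5*I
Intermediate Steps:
a(V) = V**3
P(D, z) = sqrt(-2 + D) (P(D, z) = sqrt(D - 2) = sqrt(-2 + D))
N(U) = U*sqrt(-2 + U) (N(U) = (U + 0)*sqrt(-2 + U) = U*sqrt(-2 + U))
1/(830 + N(a(-2))) = 1/(830 + (-2)**3*sqrt(-2 + (-2)**3)) = 1/(830 - 8*sqrt(-2 - 8)) = 1/(830 - 8*I*sqrt(10))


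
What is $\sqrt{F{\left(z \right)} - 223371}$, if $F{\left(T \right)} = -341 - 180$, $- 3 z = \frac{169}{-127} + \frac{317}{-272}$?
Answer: $2 i \sqrt{55973} \approx 473.17 i$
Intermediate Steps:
$z = \frac{86227}{103632}$ ($z = - \frac{\frac{169}{-127} + \frac{317}{-272}}{3} = - \frac{169 \left(- \frac{1}{127}\right) + 317 \left(- \frac{1}{272}\right)}{3} = - \frac{- \frac{169}{127} - \frac{317}{272}}{3} = \left(- \frac{1}{3}\right) \left(- \frac{86227}{34544}\right) = \frac{86227}{103632} \approx 0.83205$)
$F{\left(T \right)} = -521$ ($F{\left(T \right)} = -341 - 180 = -521$)
$\sqrt{F{\left(z \right)} - 223371} = \sqrt{-521 - 223371} = \sqrt{-223892} = 2 i \sqrt{55973}$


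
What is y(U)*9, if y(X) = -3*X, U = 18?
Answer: -486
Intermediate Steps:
y(U)*9 = -3*18*9 = -54*9 = -486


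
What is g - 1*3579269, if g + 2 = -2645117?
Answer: -6224388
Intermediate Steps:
g = -2645119 (g = -2 - 2645117 = -2645119)
g - 1*3579269 = -2645119 - 1*3579269 = -2645119 - 3579269 = -6224388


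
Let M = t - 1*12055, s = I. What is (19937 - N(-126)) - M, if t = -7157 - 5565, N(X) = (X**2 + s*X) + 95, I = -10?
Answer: 27483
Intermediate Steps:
s = -10
N(X) = 95 + X**2 - 10*X (N(X) = (X**2 - 10*X) + 95 = 95 + X**2 - 10*X)
t = -12722
M = -24777 (M = -12722 - 1*12055 = -12722 - 12055 = -24777)
(19937 - N(-126)) - M = (19937 - (95 + (-126)**2 - 10*(-126))) - 1*(-24777) = (19937 - (95 + 15876 + 1260)) + 24777 = (19937 - 1*17231) + 24777 = (19937 - 17231) + 24777 = 2706 + 24777 = 27483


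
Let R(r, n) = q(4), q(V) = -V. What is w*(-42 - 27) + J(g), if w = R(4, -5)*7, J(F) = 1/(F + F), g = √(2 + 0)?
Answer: 1932 + √2/4 ≈ 1932.4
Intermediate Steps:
R(r, n) = -4 (R(r, n) = -1*4 = -4)
g = √2 ≈ 1.4142
J(F) = 1/(2*F)
w = -28 (w = -4*7 = -28)
w*(-42 - 27) + J(g) = -28*(-42 - 27) + 1/(2*(√2)) = -28*(-69) + (√2/2)/2 = 1932 + √2/4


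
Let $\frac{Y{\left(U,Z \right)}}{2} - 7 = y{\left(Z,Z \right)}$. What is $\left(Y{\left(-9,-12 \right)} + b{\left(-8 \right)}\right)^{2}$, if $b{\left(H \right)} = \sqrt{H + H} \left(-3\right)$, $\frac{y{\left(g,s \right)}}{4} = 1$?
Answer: $340 - 528 i \approx 340.0 - 528.0 i$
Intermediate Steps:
$y{\left(g,s \right)} = 4$ ($y{\left(g,s \right)} = 4 \cdot 1 = 4$)
$Y{\left(U,Z \right)} = 22$ ($Y{\left(U,Z \right)} = 14 + 2 \cdot 4 = 14 + 8 = 22$)
$b{\left(H \right)} = - 3 \sqrt{2} \sqrt{H}$ ($b{\left(H \right)} = \sqrt{2 H} \left(-3\right) = \sqrt{2} \sqrt{H} \left(-3\right) = - 3 \sqrt{2} \sqrt{H}$)
$\left(Y{\left(-9,-12 \right)} + b{\left(-8 \right)}\right)^{2} = \left(22 - 3 \sqrt{2} \sqrt{-8}\right)^{2} = \left(22 - 3 \sqrt{2} \cdot 2 i \sqrt{2}\right)^{2} = \left(22 - 12 i\right)^{2}$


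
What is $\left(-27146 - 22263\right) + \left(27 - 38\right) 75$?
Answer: $-50234$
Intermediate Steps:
$\left(-27146 - 22263\right) + \left(27 - 38\right) 75 = -49409 - 825 = -50234$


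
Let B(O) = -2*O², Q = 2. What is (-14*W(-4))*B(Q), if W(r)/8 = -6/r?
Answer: 1344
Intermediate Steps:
W(r) = -48/r (W(r) = 8*(-6/r) = -48/r)
(-14*W(-4))*B(Q) = (-(-672)/(-4))*(-2*2²) = (-(-672)*(-1)/4)*(-2*4) = -14*12*(-8) = -168*(-8) = 1344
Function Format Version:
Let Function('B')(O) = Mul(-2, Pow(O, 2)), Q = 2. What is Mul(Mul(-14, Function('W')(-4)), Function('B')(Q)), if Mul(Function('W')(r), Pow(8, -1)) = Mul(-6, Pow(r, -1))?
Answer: 1344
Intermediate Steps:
Function('W')(r) = Mul(-48, Pow(r, -1)) (Function('W')(r) = Mul(8, Mul(-6, Pow(r, -1))) = Mul(-48, Pow(r, -1)))
Mul(Mul(-14, Function('W')(-4)), Function('B')(Q)) = Mul(Mul(-14, Mul(-48, Pow(-4, -1))), Mul(-2, Pow(2, 2))) = Mul(Mul(-14, Mul(-48, Rational(-1, 4))), Mul(-2, 4)) = Mul(Mul(-14, 12), -8) = Mul(-168, -8) = 1344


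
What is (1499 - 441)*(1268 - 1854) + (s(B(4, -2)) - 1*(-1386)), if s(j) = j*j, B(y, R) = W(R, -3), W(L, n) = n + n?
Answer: -618566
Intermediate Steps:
W(L, n) = 2*n
B(y, R) = -6 (B(y, R) = 2*(-3) = -6)
s(j) = j**2
(1499 - 441)*(1268 - 1854) + (s(B(4, -2)) - 1*(-1386)) = (1499 - 441)*(1268 - 1854) + ((-6)**2 - 1*(-1386)) = 1058*(-586) + (36 + 1386) = -619988 + 1422 = -618566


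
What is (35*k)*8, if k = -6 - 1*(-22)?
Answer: 4480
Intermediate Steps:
k = 16 (k = -6 + 22 = 16)
(35*k)*8 = (35*16)*8 = 560*8 = 4480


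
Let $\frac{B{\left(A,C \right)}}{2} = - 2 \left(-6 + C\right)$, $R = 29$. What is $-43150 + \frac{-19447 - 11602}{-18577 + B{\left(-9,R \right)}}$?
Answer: $- \frac{805536301}{18669} \approx -43148.0$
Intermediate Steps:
$B{\left(A,C \right)} = 24 - 4 C$ ($B{\left(A,C \right)} = 2 \left(- 2 \left(-6 + C\right)\right) = 2 \left(12 - 2 C\right) = 24 - 4 C$)
$-43150 + \frac{-19447 - 11602}{-18577 + B{\left(-9,R \right)}} = -43150 + \frac{-19447 - 11602}{-18577 + \left(24 - 116\right)} = -43150 - \frac{31049}{-18577 + \left(24 - 116\right)} = -43150 - \frac{31049}{-18577 - 92} = -43150 - \frac{31049}{-18669} = -43150 - - \frac{31049}{18669} = -43150 + \frac{31049}{18669} = - \frac{805536301}{18669}$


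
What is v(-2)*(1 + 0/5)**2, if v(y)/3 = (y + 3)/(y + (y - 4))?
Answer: -3/8 ≈ -0.37500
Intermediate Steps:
v(y) = 3*(3 + y)/(-4 + 2*y) (v(y) = 3*((y + 3)/(y + (y - 4))) = 3*((3 + y)/(y + (-4 + y))) = 3*((3 + y)/(-4 + 2*y)) = 3*(3 + y)/(-4 + 2*y))
v(-2)*(1 + 0/5)**2 = (3*(3 - 2)/(2*(-2 - 2)))*(1 + 0/5)**2 = ((3/2)*1/(-4))*(1 + 0*(1/5))**2 = ((3/2)*(-1/4)*1)*(1 + 0)**2 = -3/8*1**2 = -3/8*1 = -3/8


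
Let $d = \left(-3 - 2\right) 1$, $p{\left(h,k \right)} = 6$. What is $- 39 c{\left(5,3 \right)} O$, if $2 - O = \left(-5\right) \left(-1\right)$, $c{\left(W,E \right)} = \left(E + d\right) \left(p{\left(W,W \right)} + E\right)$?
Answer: $-2106$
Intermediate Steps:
$d = -5$ ($d = \left(-3 - 2\right) 1 = \left(-5\right) 1 = -5$)
$c{\left(W,E \right)} = \left(-5 + E\right) \left(6 + E\right)$ ($c{\left(W,E \right)} = \left(E - 5\right) \left(6 + E\right) = \left(-5 + E\right) \left(6 + E\right)$)
$O = -3$ ($O = 2 - \left(-5\right) \left(-1\right) = 2 - 5 = -3$)
$- 39 c{\left(5,3 \right)} O = - 39 \left(-30 + 3 + 3^{2}\right) \left(-3\right) = - 39 \left(-30 + 3 + 9\right) \left(-3\right) = \left(-39\right) \left(-18\right) \left(-3\right) = 702 \left(-3\right) = -2106$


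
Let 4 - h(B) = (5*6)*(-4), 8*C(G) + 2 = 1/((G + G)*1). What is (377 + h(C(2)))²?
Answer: 251001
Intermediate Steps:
C(G) = -¼ + 1/(16*G) (C(G) = -¼ + (1/((G + G)*1))/8 = -¼ + (1/(2*G))/8 = -¼ + 1/(16*G))
h(B) = 124 (h(B) = 4 - 5*6*(-4) = 4 - 30*(-4) = 4 - 1*(-120) = 4 + 120 = 124)
(377 + h(C(2)))² = (377 + 124)² = 501² = 251001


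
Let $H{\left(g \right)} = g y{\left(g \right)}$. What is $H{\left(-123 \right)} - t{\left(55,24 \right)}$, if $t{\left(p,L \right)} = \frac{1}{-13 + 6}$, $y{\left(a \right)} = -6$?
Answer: $\frac{5167}{7} \approx 738.14$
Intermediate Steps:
$t{\left(p,L \right)} = - \frac{1}{7}$ ($t{\left(p,L \right)} = \frac{1}{-7} = - \frac{1}{7}$)
$H{\left(g \right)} = - 6 g$ ($H{\left(g \right)} = g \left(-6\right) = - 6 g$)
$H{\left(-123 \right)} - t{\left(55,24 \right)} = \left(-6\right) \left(-123\right) - - \frac{1}{7} = 738 + \frac{1}{7} = \frac{5167}{7}$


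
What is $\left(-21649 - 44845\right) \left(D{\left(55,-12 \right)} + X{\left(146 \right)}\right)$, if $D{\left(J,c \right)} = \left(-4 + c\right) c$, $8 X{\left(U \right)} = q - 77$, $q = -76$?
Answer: $- \frac{45980601}{4} \approx -1.1495 \cdot 10^{7}$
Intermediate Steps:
$X{\left(U \right)} = - \frac{153}{8}$ ($X{\left(U \right)} = \frac{-76 - 77}{8} = \frac{1}{8} \left(-153\right) = - \frac{153}{8}$)
$D{\left(J,c \right)} = c \left(-4 + c\right)$
$\left(-21649 - 44845\right) \left(D{\left(55,-12 \right)} + X{\left(146 \right)}\right) = \left(-21649 - 44845\right) \left(- 12 \left(-4 - 12\right) - \frac{153}{8}\right) = - 66494 \left(\left(-12\right) \left(-16\right) - \frac{153}{8}\right) = - 66494 \left(192 - \frac{153}{8}\right) = \left(-66494\right) \frac{1383}{8} = - \frac{45980601}{4}$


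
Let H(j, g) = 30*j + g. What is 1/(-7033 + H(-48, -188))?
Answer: -1/8661 ≈ -0.00011546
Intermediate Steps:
H(j, g) = g + 30*j
1/(-7033 + H(-48, -188)) = 1/(-7033 + (-188 + 30*(-48))) = 1/(-7033 + (-188 - 1440)) = 1/(-7033 - 1628) = 1/(-8661) = -1/8661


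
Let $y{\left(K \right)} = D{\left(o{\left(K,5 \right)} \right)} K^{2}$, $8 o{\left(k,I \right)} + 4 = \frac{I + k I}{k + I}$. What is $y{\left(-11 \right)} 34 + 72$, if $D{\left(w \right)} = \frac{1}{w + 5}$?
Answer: $\frac{108312}{133} \approx 814.38$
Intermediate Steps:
$o{\left(k,I \right)} = - \frac{1}{2} + \frac{I + I k}{8 \left(I + k\right)}$ ($o{\left(k,I \right)} = - \frac{1}{2} + \frac{\left(I + k I\right) \frac{1}{k + I}}{8} = - \frac{1}{2} + \frac{\left(I + I k\right) \frac{1}{I + k}}{8} = - \frac{1}{2} + \frac{\frac{1}{I + k} \left(I + I k\right)}{8} = - \frac{1}{2} + \frac{I + I k}{8 \left(I + k\right)}$)
$D{\left(w \right)} = \frac{1}{5 + w}$
$y{\left(K \right)} = \frac{K^{2}}{5 + \frac{-15 + K}{8 \left(5 + K\right)}}$ ($y{\left(K \right)} = \frac{K^{2}}{5 + \frac{- 4 K - 15 + 5 K}{8 \left(5 + K\right)}} = \frac{K^{2}}{5 + \frac{-15 + K}{8 \left(5 + K\right)}}$)
$y{\left(-11 \right)} 34 + 72 = \frac{8 \left(-11\right)^{2} \left(5 - 11\right)}{185 + 41 \left(-11\right)} 34 + 72 = 8 \cdot 121 \frac{1}{185 - 451} \left(-6\right) 34 + 72 = 8 \cdot 121 \frac{1}{-266} \left(-6\right) 34 + 72 = 8 \cdot 121 \left(- \frac{1}{266}\right) \left(-6\right) 34 + 72 = \frac{2904}{133} \cdot 34 + 72 = \frac{98736}{133} + 72 = \frac{108312}{133}$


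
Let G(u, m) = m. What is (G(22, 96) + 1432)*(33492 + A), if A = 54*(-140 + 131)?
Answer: 50433168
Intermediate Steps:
A = -486 (A = 54*(-9) = -486)
(G(22, 96) + 1432)*(33492 + A) = (96 + 1432)*(33492 - 486) = 1528*33006 = 50433168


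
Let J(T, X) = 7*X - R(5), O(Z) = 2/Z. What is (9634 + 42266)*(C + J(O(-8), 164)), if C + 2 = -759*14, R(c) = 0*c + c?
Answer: -492271500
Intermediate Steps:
R(c) = c (R(c) = 0 + c = c)
C = -10628 (C = -2 - 759*14 = -2 - 10626 = -10628)
J(T, X) = -5 + 7*X (J(T, X) = 7*X - 1*5 = 7*X - 5 = -5 + 7*X)
(9634 + 42266)*(C + J(O(-8), 164)) = (9634 + 42266)*(-10628 + (-5 + 7*164)) = 51900*(-10628 + (-5 + 1148)) = 51900*(-10628 + 1143) = 51900*(-9485) = -492271500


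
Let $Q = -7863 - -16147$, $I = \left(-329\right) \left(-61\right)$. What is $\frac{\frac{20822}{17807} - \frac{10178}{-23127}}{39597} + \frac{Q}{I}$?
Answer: $\frac{135099951876305732}{327263880460348377} \approx 0.41282$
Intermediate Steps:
$I = 20069$
$Q = 8284$ ($Q = -7863 + 16147 = 8284$)
$\frac{\frac{20822}{17807} - \frac{10178}{-23127}}{39597} + \frac{Q}{I} = \frac{\frac{20822}{17807} - \frac{10178}{-23127}}{39597} + \frac{8284}{20069} = \left(20822 \cdot \frac{1}{17807} - - \frac{10178}{23127}\right) \frac{1}{39597} + 8284 \cdot \frac{1}{20069} = \left(\frac{20822}{17807} + \frac{10178}{23127}\right) \frac{1}{39597} + \frac{8284}{20069} = \frac{662790040}{411822489} \cdot \frac{1}{39597} + \frac{8284}{20069} = \frac{662790040}{16306935096933} + \frac{8284}{20069} = \frac{135099951876305732}{327263880460348377}$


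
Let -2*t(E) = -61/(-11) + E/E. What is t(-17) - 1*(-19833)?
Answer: 218127/11 ≈ 19830.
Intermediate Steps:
t(E) = -36/11 (t(E) = -(-61/(-11) + E/E)/2 = -(-61*(-1/11) + 1)/2 = -(61/11 + 1)/2 = -½*72/11 = -36/11)
t(-17) - 1*(-19833) = -36/11 - 1*(-19833) = -36/11 + 19833 = 218127/11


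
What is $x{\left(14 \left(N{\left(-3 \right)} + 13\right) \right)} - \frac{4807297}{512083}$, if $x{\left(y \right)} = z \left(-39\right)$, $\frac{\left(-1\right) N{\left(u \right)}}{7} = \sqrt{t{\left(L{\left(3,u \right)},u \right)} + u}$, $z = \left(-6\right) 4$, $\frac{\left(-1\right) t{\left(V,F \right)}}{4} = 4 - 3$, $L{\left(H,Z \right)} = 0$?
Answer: $\frac{43136581}{46553} \approx 926.61$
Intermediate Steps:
$t{\left(V,F \right)} = -4$ ($t{\left(V,F \right)} = - 4 \left(4 - 3\right) = \left(-4\right) 1 = -4$)
$z = -24$
$N{\left(u \right)} = - 7 \sqrt{-4 + u}$
$x{\left(y \right)} = 936$ ($x{\left(y \right)} = \left(-24\right) \left(-39\right) = 936$)
$x{\left(14 \left(N{\left(-3 \right)} + 13\right) \right)} - \frac{4807297}{512083} = 936 - \frac{4807297}{512083} = 936 - \frac{437027}{46553} = \frac{43136581}{46553}$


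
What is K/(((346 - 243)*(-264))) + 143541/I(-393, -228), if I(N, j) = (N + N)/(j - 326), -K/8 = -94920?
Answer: 15012205487/148423 ≈ 1.0114e+5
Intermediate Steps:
K = 759360 (K = -8*(-94920) = 759360)
I(N, j) = 2*N/(-326 + j) (I(N, j) = (2*N)/(-326 + j) = 2*N/(-326 + j))
K/(((346 - 243)*(-264))) + 143541/I(-393, -228) = 759360/(((346 - 243)*(-264))) + 143541/((2*(-393)/(-326 - 228))) = 759360/((103*(-264))) + 143541/((2*(-393)/(-554))) = 759360/(-27192) + 143541/((2*(-393)*(-1/554))) = 759360*(-1/27192) + 143541/(393/277) = -31640/1133 + 143541*(277/393) = -31640/1133 + 13253619/131 = 15012205487/148423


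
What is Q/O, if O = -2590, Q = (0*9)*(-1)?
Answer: 0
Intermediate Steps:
Q = 0 (Q = 0*(-1) = 0)
Q/O = 0/(-2590) = 0*(-1/2590) = 0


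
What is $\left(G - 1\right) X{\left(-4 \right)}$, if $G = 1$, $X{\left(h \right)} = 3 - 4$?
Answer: $0$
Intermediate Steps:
$X{\left(h \right)} = -1$ ($X{\left(h \right)} = 3 - 4 = -1$)
$\left(G - 1\right) X{\left(-4 \right)} = \left(1 - 1\right) \left(-1\right) = 0 \left(-1\right) = 0$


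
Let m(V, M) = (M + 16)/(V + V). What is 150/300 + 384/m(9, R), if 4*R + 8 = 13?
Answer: 18455/46 ≈ 401.20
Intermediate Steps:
R = 5/4 (R = -2 + (¼)*13 = -2 + 13/4 = 5/4 ≈ 1.2500)
m(V, M) = (16 + M)/(2*V) (m(V, M) = (16 + M)/((2*V)) = (16 + M)*(1/(2*V)) = (16 + M)/(2*V))
150/300 + 384/m(9, R) = 150/300 + 384/(((½)*(16 + 5/4)/9)) = 150*(1/300) + 384/(((½)*(⅑)*(69/4))) = ½ + 384/(23/24) = ½ + 384*(24/23) = ½ + 9216/23 = 18455/46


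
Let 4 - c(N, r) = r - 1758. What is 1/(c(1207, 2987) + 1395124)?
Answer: 1/1393899 ≈ 7.1741e-7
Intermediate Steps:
c(N, r) = 1762 - r (c(N, r) = 4 - (r - 1758) = 4 - (-1758 + r) = 4 + (1758 - r) = 1762 - r)
1/(c(1207, 2987) + 1395124) = 1/((1762 - 1*2987) + 1395124) = 1/((1762 - 2987) + 1395124) = 1/(-1225 + 1395124) = 1/1393899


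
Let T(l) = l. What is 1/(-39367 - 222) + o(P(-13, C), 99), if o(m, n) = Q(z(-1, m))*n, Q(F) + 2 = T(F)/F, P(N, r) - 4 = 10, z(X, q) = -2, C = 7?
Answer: -3919312/39589 ≈ -99.000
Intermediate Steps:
P(N, r) = 14 (P(N, r) = 4 + 10 = 14)
Q(F) = -1 (Q(F) = -2 + F/F = -2 + 1 = -1)
o(m, n) = -n
1/(-39367 - 222) + o(P(-13, C), 99) = 1/(-39367 - 222) - 1*99 = 1/(-39589) - 99 = -1/39589 - 99 = -3919312/39589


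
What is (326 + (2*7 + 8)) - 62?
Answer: 286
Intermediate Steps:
(326 + (2*7 + 8)) - 62 = (326 + (14 + 8)) - 62 = (326 + 22) - 62 = 348 - 62 = 286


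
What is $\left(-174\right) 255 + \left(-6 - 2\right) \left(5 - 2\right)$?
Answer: $-44394$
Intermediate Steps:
$\left(-174\right) 255 + \left(-6 - 2\right) \left(5 - 2\right) = -44370 - 24 = -44394$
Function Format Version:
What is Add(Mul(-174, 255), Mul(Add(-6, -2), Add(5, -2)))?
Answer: -44394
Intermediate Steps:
Add(Mul(-174, 255), Mul(Add(-6, -2), Add(5, -2))) = Add(-44370, Mul(-8, 3)) = Add(-44370, -24) = -44394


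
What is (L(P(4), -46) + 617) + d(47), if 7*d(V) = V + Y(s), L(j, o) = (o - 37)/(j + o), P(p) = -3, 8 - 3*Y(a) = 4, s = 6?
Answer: 91963/147 ≈ 625.60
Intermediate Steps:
Y(a) = 4/3 (Y(a) = 8/3 - 1/3*4 = 8/3 - 4/3 = 4/3)
L(j, o) = (-37 + o)/(j + o)
d(V) = 4/21 + V/7 (d(V) = (V + 4/3)/7 = (4/3 + V)/7 = 4/21 + V/7)
(L(P(4), -46) + 617) + d(47) = ((-37 - 46)/(-3 - 46) + 617) + (4/21 + (1/7)*47) = (-83/(-49) + 617) + (4/21 + 47/7) = (-1/49*(-83) + 617) + 145/21 = (83/49 + 617) + 145/21 = 30316/49 + 145/21 = 91963/147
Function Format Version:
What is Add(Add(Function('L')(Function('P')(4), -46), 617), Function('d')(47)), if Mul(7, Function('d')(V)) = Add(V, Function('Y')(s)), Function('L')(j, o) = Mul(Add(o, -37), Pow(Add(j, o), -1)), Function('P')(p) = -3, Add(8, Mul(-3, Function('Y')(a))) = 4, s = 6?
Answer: Rational(91963, 147) ≈ 625.60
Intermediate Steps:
Function('Y')(a) = Rational(4, 3) (Function('Y')(a) = Add(Rational(8, 3), Mul(Rational(-1, 3), 4)) = Add(Rational(8, 3), Rational(-4, 3)) = Rational(4, 3))
Function('L')(j, o) = Mul(Pow(Add(j, o), -1), Add(-37, o)) (Function('L')(j, o) = Mul(Add(-37, o), Pow(Add(j, o), -1)) = Mul(Pow(Add(j, o), -1), Add(-37, o)))
Function('d')(V) = Add(Rational(4, 21), Mul(Rational(1, 7), V)) (Function('d')(V) = Mul(Rational(1, 7), Add(V, Rational(4, 3))) = Mul(Rational(1, 7), Add(Rational(4, 3), V)) = Add(Rational(4, 21), Mul(Rational(1, 7), V)))
Add(Add(Function('L')(Function('P')(4), -46), 617), Function('d')(47)) = Add(Add(Mul(Pow(Add(-3, -46), -1), Add(-37, -46)), 617), Add(Rational(4, 21), Mul(Rational(1, 7), 47))) = Add(Add(Mul(Pow(-49, -1), -83), 617), Add(Rational(4, 21), Rational(47, 7))) = Add(Add(Mul(Rational(-1, 49), -83), 617), Rational(145, 21)) = Add(Add(Rational(83, 49), 617), Rational(145, 21)) = Add(Rational(30316, 49), Rational(145, 21)) = Rational(91963, 147)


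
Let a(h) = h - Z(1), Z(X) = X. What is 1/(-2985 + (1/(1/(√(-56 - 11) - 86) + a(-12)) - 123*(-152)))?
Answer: 19850500019/311869680189317 - I*√67/311869680189317 ≈ 6.365e-5 - 2.6246e-14*I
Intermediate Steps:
a(h) = -1 + h (a(h) = h - 1*1 = h - 1 = -1 + h)
1/(-2985 + (1/(1/(√(-56 - 11) - 86) + a(-12)) - 123*(-152))) = 1/(-2985 + (1/(1/(√(-56 - 11) - 86) + (-1 - 12)) - 123*(-152))) = 1/(-2985 + (1/(1/(√(-67) - 86) - 13) + 18696)) = 1/(-2985 + (1/(1/(I*√67 - 86) - 13) + 18696)) = 1/(-2985 + (1/(1/(-86 + I*√67) - 13) + 18696)) = 1/(-2985 + (1/(-13 + 1/(-86 + I*√67)) + 18696)) = 1/(-2985 + (18696 + 1/(-13 + 1/(-86 + I*√67)))) = 1/(15711 + 1/(-13 + 1/(-86 + I*√67)))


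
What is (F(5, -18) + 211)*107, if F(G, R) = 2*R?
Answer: 18725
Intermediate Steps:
(F(5, -18) + 211)*107 = (2*(-18) + 211)*107 = (-36 + 211)*107 = 175*107 = 18725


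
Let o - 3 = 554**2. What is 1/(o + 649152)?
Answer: 1/956071 ≈ 1.0459e-6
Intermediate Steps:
o = 306919 (o = 3 + 554**2 = 3 + 306916 = 306919)
1/(o + 649152) = 1/(306919 + 649152) = 1/956071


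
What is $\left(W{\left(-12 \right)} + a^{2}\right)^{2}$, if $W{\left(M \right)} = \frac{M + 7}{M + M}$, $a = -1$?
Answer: $\frac{841}{576} \approx 1.4601$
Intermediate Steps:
$W{\left(M \right)} = \frac{7 + M}{2 M}$
$\left(W{\left(-12 \right)} + a^{2}\right)^{2} = \left(\frac{7 - 12}{2 \left(-12\right)} + \left(-1\right)^{2}\right)^{2} = \left(\frac{1}{2} \left(- \frac{1}{12}\right) \left(-5\right) + 1\right)^{2} = \left(\frac{5}{24} + 1\right)^{2} = \left(\frac{29}{24}\right)^{2} = \frac{841}{576}$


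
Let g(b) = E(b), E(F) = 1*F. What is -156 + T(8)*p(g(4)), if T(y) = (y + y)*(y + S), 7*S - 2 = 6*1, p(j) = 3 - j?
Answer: -2116/7 ≈ -302.29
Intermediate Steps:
E(F) = F
g(b) = b
S = 8/7 (S = 2/7 + (6*1)/7 = 2/7 + (⅐)*6 = 2/7 + 6/7 = 8/7 ≈ 1.1429)
T(y) = 2*y*(8/7 + y) (T(y) = (y + y)*(y + 8/7) = (2*y)*(8/7 + y) = 2*y*(8/7 + y))
-156 + T(8)*p(g(4)) = -156 + ((2/7)*8*(8 + 7*8))*(3 - 1*4) = -156 + ((2/7)*8*(8 + 56))*(3 - 4) = -156 + ((2/7)*8*64)*(-1) = -156 + (1024/7)*(-1) = -156 - 1024/7 = -2116/7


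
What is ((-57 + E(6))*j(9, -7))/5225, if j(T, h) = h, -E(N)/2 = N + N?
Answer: 567/5225 ≈ 0.10852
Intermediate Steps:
E(N) = -4*N (E(N) = -2*(N + N) = -4*N)
((-57 + E(6))*j(9, -7))/5225 = ((-57 - 4*6)*(-7))/5225 = ((-57 - 24)*(-7))*(1/5225) = -81*(-7)*(1/5225) = 567*(1/5225) = 567/5225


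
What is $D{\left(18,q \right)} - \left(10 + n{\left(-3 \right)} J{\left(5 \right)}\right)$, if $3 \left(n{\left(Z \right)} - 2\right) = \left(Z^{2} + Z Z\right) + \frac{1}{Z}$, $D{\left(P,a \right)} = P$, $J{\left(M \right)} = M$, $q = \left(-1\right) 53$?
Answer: $- \frac{283}{9} \approx -31.444$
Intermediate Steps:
$q = -53$
$n{\left(Z \right)} = 2 + \frac{1}{3 Z} + \frac{2 Z^{2}}{3}$ ($n{\left(Z \right)} = 2 + \frac{\left(Z^{2} + Z Z\right) + \frac{1}{Z}}{3} = 2 + \frac{\left(Z^{2} + Z^{2}\right) + \frac{1}{Z}}{3} = 2 + \frac{2 Z^{2} + \frac{1}{Z}}{3} = 2 + \frac{\frac{1}{Z} + 2 Z^{2}}{3} = 2 + \left(\frac{1}{3 Z} + \frac{2 Z^{2}}{3}\right) = 2 + \frac{1}{3 Z} + \frac{2 Z^{2}}{3}$)
$D{\left(18,q \right)} - \left(10 + n{\left(-3 \right)} J{\left(5 \right)}\right) = 18 - \left(10 + \frac{1 + 2 \left(-3\right) \left(3 + \left(-3\right)^{2}\right)}{3 \left(-3\right)} 5\right) = 18 - \left(10 + \frac{1}{3} \left(- \frac{1}{3}\right) \left(1 + 2 \left(-3\right) \left(3 + 9\right)\right) 5\right) = 18 - \left(10 + \frac{1}{3} \left(- \frac{1}{3}\right) \left(1 + 2 \left(-3\right) 12\right) 5\right) = 18 - \left(10 + \frac{1}{3} \left(- \frac{1}{3}\right) \left(1 - 72\right) 5\right) = 18 - \left(10 + \frac{1}{3} \left(- \frac{1}{3}\right) \left(-71\right) 5\right) = 18 - \left(10 + \frac{71}{9} \cdot 5\right) = 18 - \left(10 + \frac{355}{9}\right) = 18 - \frac{445}{9} = - \frac{283}{9}$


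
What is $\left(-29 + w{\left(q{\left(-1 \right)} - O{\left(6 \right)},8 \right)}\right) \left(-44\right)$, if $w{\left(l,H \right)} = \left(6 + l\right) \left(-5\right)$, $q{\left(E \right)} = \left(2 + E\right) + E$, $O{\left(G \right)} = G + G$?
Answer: $-44$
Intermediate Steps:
$O{\left(G \right)} = 2 G$
$q{\left(E \right)} = 2 + 2 E$
$w{\left(l,H \right)} = -30 - 5 l$
$\left(-29 + w{\left(q{\left(-1 \right)} - O{\left(6 \right)},8 \right)}\right) \left(-44\right) = \left(-29 - \left(30 + 5 \left(\left(2 + 2 \left(-1\right)\right) - 2 \cdot 6\right)\right)\right) \left(-44\right) = \left(-29 - \left(30 + 5 \left(\left(2 - 2\right) - 12\right)\right)\right) \left(-44\right) = \left(-29 - \left(30 + 5 \left(0 - 12\right)\right)\right) \left(-44\right) = \left(-29 - -30\right) \left(-44\right) = \left(-29 + \left(-30 + 60\right)\right) \left(-44\right) = \left(-29 + 30\right) \left(-44\right) = 1 \left(-44\right) = -44$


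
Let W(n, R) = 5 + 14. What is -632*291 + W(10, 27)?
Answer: -183893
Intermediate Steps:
W(n, R) = 19
-632*291 + W(10, 27) = -632*291 + 19 = -183912 + 19 = -183893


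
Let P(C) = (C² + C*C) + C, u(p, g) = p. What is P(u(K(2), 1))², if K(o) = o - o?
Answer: 0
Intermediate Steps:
K(o) = 0
P(C) = C + 2*C² (P(C) = (C² + C²) + C = 2*C² + C = C + 2*C²)
P(u(K(2), 1))² = (0*(1 + 2*0))² = (0*(1 + 0))² = (0*1)² = 0² = 0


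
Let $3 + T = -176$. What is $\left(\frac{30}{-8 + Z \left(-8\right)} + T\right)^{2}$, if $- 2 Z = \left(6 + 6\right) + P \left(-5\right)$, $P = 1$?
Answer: $\frac{126025}{4} \approx 31506.0$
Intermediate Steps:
$T = -179$ ($T = -3 - 176 = -179$)
$Z = - \frac{7}{2}$ ($Z = - \frac{\left(6 + 6\right) + 1 \left(-5\right)}{2} = - \frac{12 - 5}{2} = \left(- \frac{1}{2}\right) 7 = - \frac{7}{2} \approx -3.5$)
$\left(\frac{30}{-8 + Z \left(-8\right)} + T\right)^{2} = \left(\frac{30}{-8 - -28} - 179\right)^{2} = \left(\frac{30}{-8 + 28} - 179\right)^{2} = \left(\frac{30}{20} - 179\right)^{2} = \left(30 \cdot \frac{1}{20} - 179\right)^{2} = \left(\frac{3}{2} - 179\right)^{2} = \left(- \frac{355}{2}\right)^{2} = \frac{126025}{4}$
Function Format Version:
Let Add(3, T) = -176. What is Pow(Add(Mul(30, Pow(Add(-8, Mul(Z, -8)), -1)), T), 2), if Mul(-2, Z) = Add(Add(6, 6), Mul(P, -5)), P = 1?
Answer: Rational(126025, 4) ≈ 31506.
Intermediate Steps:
T = -179 (T = Add(-3, -176) = -179)
Z = Rational(-7, 2) (Z = Mul(Rational(-1, 2), Add(Add(6, 6), Mul(1, -5))) = Mul(Rational(-1, 2), Add(12, -5)) = Mul(Rational(-1, 2), 7) = Rational(-7, 2) ≈ -3.5000)
Pow(Add(Mul(30, Pow(Add(-8, Mul(Z, -8)), -1)), T), 2) = Pow(Add(Mul(30, Pow(Add(-8, Mul(Rational(-7, 2), -8)), -1)), -179), 2) = Pow(Add(Mul(30, Pow(Add(-8, 28), -1)), -179), 2) = Pow(Add(Mul(30, Pow(20, -1)), -179), 2) = Pow(Add(Mul(30, Rational(1, 20)), -179), 2) = Pow(Add(Rational(3, 2), -179), 2) = Pow(Rational(-355, 2), 2) = Rational(126025, 4)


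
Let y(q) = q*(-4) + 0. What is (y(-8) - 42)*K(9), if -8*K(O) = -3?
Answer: -15/4 ≈ -3.7500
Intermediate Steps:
y(q) = -4*q (y(q) = -4*q + 0 = -4*q)
K(O) = 3/8 (K(O) = -⅛*(-3) = 3/8)
(y(-8) - 42)*K(9) = (-4*(-8) - 42)*(3/8) = (32 - 42)*(3/8) = -10*3/8 = -15/4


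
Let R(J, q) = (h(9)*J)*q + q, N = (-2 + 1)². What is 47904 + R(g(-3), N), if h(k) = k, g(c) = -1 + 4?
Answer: 47932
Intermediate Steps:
g(c) = 3
N = 1 (N = (-1)² = 1)
R(J, q) = q + 9*J*q (R(J, q) = (9*J)*q + q = 9*J*q + q = q + 9*J*q)
47904 + R(g(-3), N) = 47904 + 1*(1 + 9*3) = 47904 + 1*(1 + 27) = 47904 + 1*28 = 47904 + 28 = 47932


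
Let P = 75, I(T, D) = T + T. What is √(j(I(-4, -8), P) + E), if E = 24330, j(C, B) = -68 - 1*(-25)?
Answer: √24287 ≈ 155.84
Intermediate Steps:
I(T, D) = 2*T
j(C, B) = -43 (j(C, B) = -68 + 25 = -43)
√(j(I(-4, -8), P) + E) = √(-43 + 24330) = √24287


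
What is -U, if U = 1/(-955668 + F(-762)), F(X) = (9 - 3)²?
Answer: 1/955632 ≈ 1.0464e-6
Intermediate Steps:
F(X) = 36 (F(X) = 6² = 36)
U = -1/955632 (U = 1/(-955668 + 36) = 1/(-955632) = -1/955632 ≈ -1.0464e-6)
-U = -1*(-1/955632) = 1/955632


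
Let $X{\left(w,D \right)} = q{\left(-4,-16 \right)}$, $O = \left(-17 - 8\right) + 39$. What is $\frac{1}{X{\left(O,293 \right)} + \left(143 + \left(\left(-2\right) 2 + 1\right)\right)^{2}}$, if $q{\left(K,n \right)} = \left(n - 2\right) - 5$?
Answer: $\frac{1}{19577} \approx 5.108 \cdot 10^{-5}$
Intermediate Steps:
$q{\left(K,n \right)} = -7 + n$ ($q{\left(K,n \right)} = \left(-2 + n\right) - 5 = -7 + n$)
$O = 14$ ($O = -25 + 39 = 14$)
$X{\left(w,D \right)} = -23$ ($X{\left(w,D \right)} = -7 - 16 = -23$)
$\frac{1}{X{\left(O,293 \right)} + \left(143 + \left(\left(-2\right) 2 + 1\right)\right)^{2}} = \frac{1}{-23 + \left(143 + \left(\left(-2\right) 2 + 1\right)\right)^{2}} = \frac{1}{-23 + \left(143 + \left(-4 + 1\right)\right)^{2}} = \frac{1}{-23 + \left(143 - 3\right)^{2}} = \frac{1}{-23 + 140^{2}} = \frac{1}{-23 + 19600} = \frac{1}{19577}$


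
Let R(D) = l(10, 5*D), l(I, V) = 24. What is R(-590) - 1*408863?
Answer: -408839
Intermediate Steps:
R(D) = 24
R(-590) - 1*408863 = 24 - 1*408863 = 24 - 408863 = -408839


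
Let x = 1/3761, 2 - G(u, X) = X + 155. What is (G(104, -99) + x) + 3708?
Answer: 13742695/3761 ≈ 3654.0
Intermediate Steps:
G(u, X) = -153 - X (G(u, X) = 2 - (X + 155) = 2 - (155 + X) = 2 + (-155 - X) = -153 - X)
x = 1/3761 ≈ 0.00026589
(G(104, -99) + x) + 3708 = ((-153 - 1*(-99)) + 1/3761) + 3708 = ((-153 + 99) + 1/3761) + 3708 = (-54 + 1/3761) + 3708 = -203093/3761 + 3708 = 13742695/3761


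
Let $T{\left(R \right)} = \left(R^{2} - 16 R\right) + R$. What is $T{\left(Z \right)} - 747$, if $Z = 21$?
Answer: $-621$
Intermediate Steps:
$T{\left(R \right)} = R^{2} - 15 R$
$T{\left(Z \right)} - 747 = 21 \left(-15 + 21\right) - 747 = 21 \cdot 6 - 747 = 126 - 747 = -621$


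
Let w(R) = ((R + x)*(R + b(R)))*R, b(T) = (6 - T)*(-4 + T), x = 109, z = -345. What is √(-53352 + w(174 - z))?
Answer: 6*I*√2387236094 ≈ 2.9316e+5*I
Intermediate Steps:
b(T) = (-4 + T)*(6 - T)
w(R) = R*(109 + R)*(-24 - R² + 11*R) (w(R) = ((R + 109)*(R + (-24 - R² + 10*R)))*R = ((109 + R)*(-24 - R² + 11*R))*R = R*(109 + R)*(-24 - R² + 11*R))
√(-53352 + w(174 - z)) = √(-53352 + (174 - 1*(-345))*(-2616 - (174 - 1*(-345))³ - 98*(174 - 1*(-345))² + 1175*(174 - 1*(-345)))) = √(-53352 + (174 + 345)*(-2616 - (174 + 345)³ - 98*(174 + 345)² + 1175*(174 + 345))) = √(-53352 + 519*(-2616 - 1*519³ - 98*519² + 1175*519)) = √(-53352 + 519*(-2616 - 1*139798359 - 98*269361 + 609825)) = √(-53352 + 519*(-2616 - 139798359 - 26397378 + 609825)) = √(-53352 + 519*(-165588528)) = √(-53352 - 85940446032) = √(-85940499384) = 6*I*√2387236094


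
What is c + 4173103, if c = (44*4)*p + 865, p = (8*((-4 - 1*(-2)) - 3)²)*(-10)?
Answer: 3821968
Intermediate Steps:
p = -2000 (p = (8*((-4 + 2) - 3)²)*(-10) = (8*(-2 - 3)²)*(-10) = (8*(-5)²)*(-10) = (8*25)*(-10) = 200*(-10) = -2000)
c = -351135 (c = (44*4)*(-2000) + 865 = 176*(-2000) + 865 = -352000 + 865 = -351135)
c + 4173103 = -351135 + 4173103 = 3821968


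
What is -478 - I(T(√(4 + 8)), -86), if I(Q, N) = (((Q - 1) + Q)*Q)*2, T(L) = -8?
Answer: -750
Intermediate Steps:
I(Q, N) = 2*Q*(-1 + 2*Q) (I(Q, N) = (((-1 + Q) + Q)*Q)*2 = ((-1 + 2*Q)*Q)*2 = (Q*(-1 + 2*Q))*2 = 2*Q*(-1 + 2*Q))
-478 - I(T(√(4 + 8)), -86) = -478 - 2*(-8)*(-1 + 2*(-8)) = -478 - 2*(-8)*(-1 - 16) = -478 - 2*(-8)*(-17) = -478 - 1*272 = -478 - 272 = -750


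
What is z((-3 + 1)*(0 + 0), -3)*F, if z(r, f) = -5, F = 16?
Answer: -80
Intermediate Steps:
z((-3 + 1)*(0 + 0), -3)*F = -5*16 = -80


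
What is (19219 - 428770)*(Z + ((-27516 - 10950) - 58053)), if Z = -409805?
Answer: 207365500524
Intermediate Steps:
(19219 - 428770)*(Z + ((-27516 - 10950) - 58053)) = (19219 - 428770)*(-409805 + ((-27516 - 10950) - 58053)) = -409551*(-409805 + (-38466 - 58053)) = -409551*(-409805 - 96519) = -409551*(-506324) = 207365500524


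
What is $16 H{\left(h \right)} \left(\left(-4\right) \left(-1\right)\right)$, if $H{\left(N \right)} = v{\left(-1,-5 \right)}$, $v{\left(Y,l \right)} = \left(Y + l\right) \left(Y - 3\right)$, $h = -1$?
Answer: $1536$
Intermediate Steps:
$v{\left(Y,l \right)} = \left(-3 + Y\right) \left(Y + l\right)$ ($v{\left(Y,l \right)} = \left(Y + l\right) \left(-3 + Y\right) = \left(-3 + Y\right) \left(Y + l\right)$)
$H{\left(N \right)} = 24$ ($H{\left(N \right)} = \left(-1\right)^{2} - -3 - -15 - -5 = 1 + 3 + 15 + 5 = 24$)
$16 H{\left(h \right)} \left(\left(-4\right) \left(-1\right)\right) = 16 \cdot 24 \left(\left(-4\right) \left(-1\right)\right) = 384 \cdot 4 = 1536$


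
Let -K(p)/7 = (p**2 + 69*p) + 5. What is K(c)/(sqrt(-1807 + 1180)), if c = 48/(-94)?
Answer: -463477*I*sqrt(627)/1385043 ≈ -8.3791*I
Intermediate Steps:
c = -24/47 (c = 48*(-1/94) = -24/47 ≈ -0.51064)
K(p) = -35 - 483*p - 7*p**2 (K(p) = -7*((p**2 + 69*p) + 5) = -7*(5 + p**2 + 69*p) = -35 - 483*p - 7*p**2)
K(c)/(sqrt(-1807 + 1180)) = (-35 - 483*(-24/47) - 7*(-24/47)**2)/(sqrt(-1807 + 1180)) = (-35 + 11592/47 - 7*576/2209)/(sqrt(-627)) = (-35 + 11592/47 - 4032/2209)/((I*sqrt(627))) = 463477*(-I*sqrt(627)/627)/2209 = -463477*I*sqrt(627)/1385043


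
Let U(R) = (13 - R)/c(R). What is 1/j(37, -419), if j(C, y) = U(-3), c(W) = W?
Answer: -3/16 ≈ -0.18750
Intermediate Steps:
U(R) = (13 - R)/R
j(C, y) = -16/3 (j(C, y) = (13 - 1*(-3))/(-3) = -(13 + 3)/3 = -⅓*16 = -16/3)
1/j(37, -419) = 1/(-16/3) = -3/16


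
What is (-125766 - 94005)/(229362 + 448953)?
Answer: -73257/226105 ≈ -0.32400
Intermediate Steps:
(-125766 - 94005)/(229362 + 448953) = -219771/678315 = -219771*1/678315 = -73257/226105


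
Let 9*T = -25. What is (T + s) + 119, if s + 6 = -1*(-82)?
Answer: 1730/9 ≈ 192.22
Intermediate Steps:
T = -25/9 (T = (⅑)*(-25) = -25/9 ≈ -2.7778)
s = 76 (s = -6 - 1*(-82) = -6 + 82 = 76)
(T + s) + 119 = (-25/9 + 76) + 119 = 659/9 + 119 = 1730/9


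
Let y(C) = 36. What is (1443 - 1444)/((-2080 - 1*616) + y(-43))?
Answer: 1/2660 ≈ 0.00037594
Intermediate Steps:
(1443 - 1444)/((-2080 - 1*616) + y(-43)) = (1443 - 1444)/((-2080 - 1*616) + 36) = -1/((-2080 - 616) + 36) = -1/(-2696 + 36) = -1/(-2660) = -1*(-1/2660) = 1/2660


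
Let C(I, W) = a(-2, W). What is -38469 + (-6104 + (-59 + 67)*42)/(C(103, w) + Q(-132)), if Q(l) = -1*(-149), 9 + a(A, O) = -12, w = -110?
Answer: -616225/16 ≈ -38514.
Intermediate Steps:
a(A, O) = -21 (a(A, O) = -9 - 12 = -21)
C(I, W) = -21
Q(l) = 149
-38469 + (-6104 + (-59 + 67)*42)/(C(103, w) + Q(-132)) = -38469 + (-6104 + (-59 + 67)*42)/(-21 + 149) = -38469 + (-6104 + 8*42)/128 = -38469 + (-6104 + 336)*(1/128) = -38469 - 5768*1/128 = -38469 - 721/16 = -616225/16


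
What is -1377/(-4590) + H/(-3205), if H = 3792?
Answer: -5661/6410 ≈ -0.88315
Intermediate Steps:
-1377/(-4590) + H/(-3205) = -1377/(-4590) + 3792/(-3205) = -1377*(-1/4590) + 3792*(-1/3205) = 3/10 - 3792/3205 = -5661/6410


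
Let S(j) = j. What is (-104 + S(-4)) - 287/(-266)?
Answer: -4063/38 ≈ -106.92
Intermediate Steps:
(-104 + S(-4)) - 287/(-266) = (-104 - 4) - 287/(-266) = -108 - 287*(-1/266) = -108 + 41/38 = -4063/38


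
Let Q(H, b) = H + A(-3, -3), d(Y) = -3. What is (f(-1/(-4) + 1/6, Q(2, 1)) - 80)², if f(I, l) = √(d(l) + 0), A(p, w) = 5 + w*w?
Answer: (80 - I*√3)² ≈ 6397.0 - 277.13*I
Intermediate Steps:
A(p, w) = 5 + w²
Q(H, b) = 14 + H (Q(H, b) = H + (5 + (-3)²) = H + (5 + 9) = H + 14 = 14 + H)
f(I, l) = I*√3 (f(I, l) = √(-3 + 0) = √(-3) = I*√3)
(f(-1/(-4) + 1/6, Q(2, 1)) - 80)² = (I*√3 - 80)² = (-80 + I*√3)²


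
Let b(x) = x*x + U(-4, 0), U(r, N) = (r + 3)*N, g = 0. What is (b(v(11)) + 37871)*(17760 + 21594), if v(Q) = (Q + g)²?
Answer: 2066557248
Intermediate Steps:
v(Q) = Q² (v(Q) = (Q + 0)² = Q²)
U(r, N) = N*(3 + r) (U(r, N) = (3 + r)*N = N*(3 + r))
b(x) = x² (b(x) = x*x + 0*(3 - 4) = x² + 0*(-1) = x² + 0 = x²)
(b(v(11)) + 37871)*(17760 + 21594) = ((11²)² + 37871)*(17760 + 21594) = (121² + 37871)*39354 = (14641 + 37871)*39354 = 52512*39354 = 2066557248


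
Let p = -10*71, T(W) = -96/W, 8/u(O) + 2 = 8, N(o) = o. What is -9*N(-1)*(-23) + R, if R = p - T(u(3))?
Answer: -845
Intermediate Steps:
u(O) = 4/3 (u(O) = 8/(-2 + 8) = 8/6 = 8*(1/6) = 4/3)
p = -710
R = -638 (R = -710 - (-96)/4/3 = -710 - (-96)*3/4 = -710 - 1*(-72) = -710 + 72 = -638)
-9*N(-1)*(-23) + R = -9*(-1)*(-23) - 638 = 9*(-23) - 638 = -207 - 638 = -845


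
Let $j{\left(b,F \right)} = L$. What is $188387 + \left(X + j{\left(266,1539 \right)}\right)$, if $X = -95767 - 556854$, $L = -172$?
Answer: $-464406$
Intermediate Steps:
$j{\left(b,F \right)} = -172$
$X = -652621$
$188387 + \left(X + j{\left(266,1539 \right)}\right) = 188387 - 652793 = -464406$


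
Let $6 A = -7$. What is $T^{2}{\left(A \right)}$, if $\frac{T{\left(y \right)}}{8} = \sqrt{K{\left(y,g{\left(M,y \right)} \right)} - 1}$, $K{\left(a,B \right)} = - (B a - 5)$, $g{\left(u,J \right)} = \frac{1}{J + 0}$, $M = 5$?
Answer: $192$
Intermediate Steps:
$A = - \frac{7}{6}$ ($A = \frac{1}{6} \left(-7\right) = - \frac{7}{6} \approx -1.1667$)
$g{\left(u,J \right)} = \frac{1}{J}$
$K{\left(a,B \right)} = 5 - B a$ ($K{\left(a,B \right)} = - (-5 + B a) = 5 - B a$)
$T{\left(y \right)} = 8 \sqrt{3}$ ($T{\left(y \right)} = 8 \sqrt{\left(5 - \frac{y}{y}\right) - 1} = 8 \sqrt{\left(5 - 1\right) - 1} = 8 \sqrt{4 - 1} = 8 \sqrt{3}$)
$T^{2}{\left(A \right)} = \left(8 \sqrt{3}\right)^{2} = 192$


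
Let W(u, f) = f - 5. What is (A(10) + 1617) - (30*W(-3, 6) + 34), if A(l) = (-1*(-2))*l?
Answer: 1573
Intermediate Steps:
A(l) = 2*l
W(u, f) = -5 + f
(A(10) + 1617) - (30*W(-3, 6) + 34) = (2*10 + 1617) - (30*(-5 + 6) + 34) = (20 + 1617) - (30*1 + 34) = 1637 - (30 + 34) = 1637 - 1*64 = 1637 - 64 = 1573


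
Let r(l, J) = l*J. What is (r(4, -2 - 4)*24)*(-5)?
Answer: 2880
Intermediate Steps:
r(l, J) = J*l
(r(4, -2 - 4)*24)*(-5) = (((-2 - 4)*4)*24)*(-5) = (-6*4*24)*(-5) = -24*24*(-5) = -576*(-5) = 2880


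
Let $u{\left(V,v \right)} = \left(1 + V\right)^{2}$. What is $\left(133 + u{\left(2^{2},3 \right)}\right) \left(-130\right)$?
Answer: $-20540$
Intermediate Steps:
$\left(133 + u{\left(2^{2},3 \right)}\right) \left(-130\right) = \left(133 + \left(1 + 2^{2}\right)^{2}\right) \left(-130\right) = \left(133 + \left(1 + 4\right)^{2}\right) \left(-130\right) = \left(133 + 5^{2}\right) \left(-130\right) = \left(133 + 25\right) \left(-130\right) = 158 \left(-130\right) = -20540$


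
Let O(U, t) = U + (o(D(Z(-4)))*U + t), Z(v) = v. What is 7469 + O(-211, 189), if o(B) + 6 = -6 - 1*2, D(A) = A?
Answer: 10401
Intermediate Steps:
o(B) = -14 (o(B) = -6 + (-6 - 1*2) = -6 + (-6 - 2) = -6 - 8 = -14)
O(U, t) = t - 13*U (O(U, t) = U + (-14*U + t) = U + (t - 14*U) = t - 13*U)
7469 + O(-211, 189) = 7469 + (189 - 13*(-211)) = 7469 + (189 + 2743) = 7469 + 2932 = 10401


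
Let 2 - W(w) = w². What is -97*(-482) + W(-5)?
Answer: 46731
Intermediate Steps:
W(w) = 2 - w²
-97*(-482) + W(-5) = -97*(-482) + (2 - 1*(-5)²) = 46754 + (2 - 1*25) = 46754 + (2 - 25) = 46754 - 23 = 46731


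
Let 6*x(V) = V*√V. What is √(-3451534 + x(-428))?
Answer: √(-31063806 - 1284*I*√107)/3 ≈ 0.39717 - 1857.8*I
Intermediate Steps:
x(V) = V^(3/2)/6 (x(V) = (V*√V)/6 = V^(3/2)/6)
√(-3451534 + x(-428)) = √(-3451534 + (-428)^(3/2)/6) = √(-3451534 + (-856*I*√107)/6) = √(-3451534 - 428*I*√107/3)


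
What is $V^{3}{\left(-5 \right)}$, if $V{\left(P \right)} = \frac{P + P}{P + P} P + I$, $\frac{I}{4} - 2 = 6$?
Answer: $19683$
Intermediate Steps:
$I = 32$ ($I = 8 + 4 \cdot 6 = 8 + 24 = 32$)
$V{\left(P \right)} = 32 + P$ ($V{\left(P \right)} = \frac{P + P}{P + P} P + 32 = \frac{2 P}{2 P} P + 32 = 2 P \frac{1}{2 P} P + 32 = 1 P + 32 = P + 32 = 32 + P$)
$V^{3}{\left(-5 \right)} = \left(32 - 5\right)^{3} = 27^{3} = 19683$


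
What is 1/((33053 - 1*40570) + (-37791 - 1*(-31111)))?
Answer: -1/14197 ≈ -7.0437e-5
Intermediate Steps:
1/((33053 - 1*40570) + (-37791 - 1*(-31111))) = 1/((33053 - 40570) + (-37791 + 31111)) = 1/(-7517 - 6680) = 1/(-14197) = -1/14197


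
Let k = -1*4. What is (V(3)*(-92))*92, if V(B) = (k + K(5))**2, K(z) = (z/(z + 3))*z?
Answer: -25921/4 ≈ -6480.3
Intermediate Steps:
K(z) = z**2/(3 + z) (K(z) = (z/(3 + z))*z = z**2/(3 + z))
k = -4
V(B) = 49/64 (V(B) = (-4 + 5**2/(3 + 5))**2 = (-4 + 25/8)**2 = (-7/8)**2 = 49/64)
(V(3)*(-92))*92 = ((49/64)*(-92))*92 = -1127/16*92 = -25921/4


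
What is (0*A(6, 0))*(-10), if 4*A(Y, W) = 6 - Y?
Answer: 0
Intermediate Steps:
A(Y, W) = 3/2 - Y/4 (A(Y, W) = (6 - Y)/4 = 3/2 - Y/4)
(0*A(6, 0))*(-10) = (0*(3/2 - ¼*6))*(-10) = (0*(3/2 - 3/2))*(-10) = (0*0)*(-10) = 0*(-10) = 0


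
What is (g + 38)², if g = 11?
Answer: 2401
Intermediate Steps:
(g + 38)² = (11 + 38)² = 49² = 2401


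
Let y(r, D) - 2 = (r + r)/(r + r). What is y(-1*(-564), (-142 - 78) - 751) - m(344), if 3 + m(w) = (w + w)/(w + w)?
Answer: 5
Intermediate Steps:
y(r, D) = 3 (y(r, D) = 2 + (r + r)/(r + r) = 2 + (2*r)/((2*r)) = 2 + (2*r)*(1/(2*r)) = 2 + 1 = 3)
m(w) = -2 (m(w) = -3 + (w + w)/(w + w) = -3 + (2*w)/((2*w)) = -3 + (2*w)*(1/(2*w)) = -3 + 1 = -2)
y(-1*(-564), (-142 - 78) - 751) - m(344) = 3 - 1*(-2) = 3 + 2 = 5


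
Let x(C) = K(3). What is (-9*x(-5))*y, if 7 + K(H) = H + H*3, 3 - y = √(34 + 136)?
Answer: -135 + 45*√170 ≈ 451.73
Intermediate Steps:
y = 3 - √170 (y = 3 - √(34 + 136) = 3 - √170 ≈ -10.038)
K(H) = -7 + 4*H (K(H) = -7 + (H + H*3) = -7 + (H + 3*H) = -7 + 4*H)
x(C) = 5 (x(C) = -7 + 4*3 = -7 + 12 = 5)
(-9*x(-5))*y = (-9*5)*(3 - √170) = -45*(3 - √170) = -135 + 45*√170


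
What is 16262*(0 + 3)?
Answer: 48786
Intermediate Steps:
16262*(0 + 3) = 16262*3 = 48786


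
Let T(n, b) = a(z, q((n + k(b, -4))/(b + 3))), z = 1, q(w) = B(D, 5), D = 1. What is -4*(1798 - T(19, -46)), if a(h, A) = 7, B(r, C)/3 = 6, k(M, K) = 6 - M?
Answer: -7164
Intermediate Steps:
B(r, C) = 18 (B(r, C) = 3*6 = 18)
q(w) = 18
T(n, b) = 7
-4*(1798 - T(19, -46)) = -4*(1798 - 1*7) = -4*(1798 - 7) = -4*1791 = -7164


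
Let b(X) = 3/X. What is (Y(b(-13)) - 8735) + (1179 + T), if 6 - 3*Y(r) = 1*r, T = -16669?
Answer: -314898/13 ≈ -24223.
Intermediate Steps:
Y(r) = 2 - r/3
(Y(b(-13)) - 8735) + (1179 + T) = ((2 - 1/(-13)) - 8735) + (1179 - 16669) = ((2 - (-1)/13) - 8735) - 15490 = ((2 - 1/3*(-3/13)) - 8735) - 15490 = ((2 + 1/13) - 8735) - 15490 = (27/13 - 8735) - 15490 = -113528/13 - 15490 = -314898/13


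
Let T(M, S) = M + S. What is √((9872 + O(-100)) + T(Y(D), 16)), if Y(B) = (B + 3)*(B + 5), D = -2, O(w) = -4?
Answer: √9887 ≈ 99.433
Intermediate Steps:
Y(B) = (3 + B)*(5 + B)
√((9872 + O(-100)) + T(Y(D), 16)) = √((9872 - 4) + ((15 + (-2)² + 8*(-2)) + 16)) = √(9868 + ((15 + 4 - 16) + 16)) = √(9868 + (3 + 16)) = √(9868 + 19) = √9887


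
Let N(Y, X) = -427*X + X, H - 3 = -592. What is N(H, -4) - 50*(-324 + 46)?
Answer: 15604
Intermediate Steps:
H = -589 (H = 3 - 592 = -589)
N(Y, X) = -426*X
N(H, -4) - 50*(-324 + 46) = -426*(-4) - 50*(-324 + 46) = 1704 - 50*(-278) = 1704 + 13900 = 15604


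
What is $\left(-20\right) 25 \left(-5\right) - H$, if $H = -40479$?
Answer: $42979$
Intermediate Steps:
$\left(-20\right) 25 \left(-5\right) - H = \left(-20\right) 25 \left(-5\right) - -40479 = \left(-500\right) \left(-5\right) + 40479 = 2500 + 40479 = 42979$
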